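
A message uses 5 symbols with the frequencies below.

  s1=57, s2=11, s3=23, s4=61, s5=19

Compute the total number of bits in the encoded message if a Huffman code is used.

Greedily combine the two least-frequent nodes:
combine s2(11), s5(19) → 30
combine s3(23), 30 → 53
combine 53, s1(57) → 110
combine s4(61), 110 → 171
The encoded length is the sum of every internal node's weight: 30 + 53 + 110 + 171 = 364 bits.

364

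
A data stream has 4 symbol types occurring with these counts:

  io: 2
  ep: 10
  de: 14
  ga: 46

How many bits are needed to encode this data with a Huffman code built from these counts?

Greedily combine the two least-frequent nodes:
combine io(2), ep(10) → 12
combine 12, de(14) → 26
combine 26, ga(46) → 72
The encoded length is the sum of every internal node's weight: 12 + 26 + 72 = 110 bits.

110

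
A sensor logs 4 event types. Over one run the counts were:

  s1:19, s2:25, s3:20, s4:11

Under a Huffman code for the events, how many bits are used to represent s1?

Build the tree from the bottom:
merge s4(11) and s1(19): 30
merge s3(20) and s2(25): 45
merge 30 and 45: 75
The subtree containing s1 is merged 2 times, so code length = 2.

2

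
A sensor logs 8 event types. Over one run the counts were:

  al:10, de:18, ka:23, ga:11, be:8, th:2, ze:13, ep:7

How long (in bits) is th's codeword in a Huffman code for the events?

5

Build the tree from the bottom:
th(2) + ep(7) → 9
be(8) + 9 → 17
al(10) + ga(11) → 21
ze(13) + 17 → 30
de(18) + 21 → 39
ka(23) + 30 → 53
39 + 53 → 92
The subtree containing th is merged 5 times, so code length = 5.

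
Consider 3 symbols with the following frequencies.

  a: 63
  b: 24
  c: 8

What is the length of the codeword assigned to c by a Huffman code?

Huffman merges, smallest pair first:
merge c(8) and b(24): 32
merge 32 and a(63): 95
c's leaf is at depth 2, giving a 2-bit codeword.

2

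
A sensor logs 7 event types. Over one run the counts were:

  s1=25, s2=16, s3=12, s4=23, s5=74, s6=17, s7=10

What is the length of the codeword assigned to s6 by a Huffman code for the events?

Repeatedly merge the two smallest:
merge s7(10) and s3(12): 22
merge s2(16) and s6(17): 33
merge 22 and s4(23): 45
merge s1(25) and 33: 58
merge 45 and 58: 103
merge s5(74) and 103: 177
The subtree containing s6 is merged 4 times, so code length = 4.

4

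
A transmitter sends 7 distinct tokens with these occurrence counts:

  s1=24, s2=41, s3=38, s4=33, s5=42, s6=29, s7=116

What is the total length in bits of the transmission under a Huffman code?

853

Greedily combine the two least-frequent nodes:
merge s1(24) and s6(29): 53
merge s4(33) and s3(38): 71
merge s2(41) and s5(42): 83
merge 53 and 71: 124
merge 83 and s7(116): 199
merge 124 and 199: 323
Each symbol's bit-cost is frequency × depth; summing gives 853 bits (equivalently 53 + 71 + 83 + 124 + 199 + 323).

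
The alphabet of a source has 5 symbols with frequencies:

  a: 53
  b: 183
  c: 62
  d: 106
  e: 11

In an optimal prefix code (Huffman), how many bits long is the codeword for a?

Build the tree from the bottom:
e(11) + a(53) → 64
c(62) + 64 → 126
d(106) + 126 → 232
b(183) + 232 → 415
a's leaf is at depth 4, giving a 4-bit codeword.

4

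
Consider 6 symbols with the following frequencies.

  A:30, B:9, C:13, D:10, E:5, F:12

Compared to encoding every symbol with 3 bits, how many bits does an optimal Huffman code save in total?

Fixed-length: 3 bits × 79 symbols = 237 bits.
Huffman merges:
merge E(5) and B(9): 14
merge D(10) and F(12): 22
merge C(13) and 14: 27
merge 22 and 27: 49
merge A(30) and 49: 79
Huffman total = 14 + 22 + 27 + 49 + 79 = 191 bits.
Saving = 237 − 191 = 46 bits.

46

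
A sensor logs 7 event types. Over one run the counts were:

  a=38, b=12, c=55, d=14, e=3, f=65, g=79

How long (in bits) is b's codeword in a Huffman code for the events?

Huffman merges, smallest pair first:
e(3) + b(12) → 15
d(14) + 15 → 29
29 + a(38) → 67
c(55) + f(65) → 120
67 + g(79) → 146
120 + 146 → 266
b sits 5 levels below the root, so its codeword is 5 bits.

5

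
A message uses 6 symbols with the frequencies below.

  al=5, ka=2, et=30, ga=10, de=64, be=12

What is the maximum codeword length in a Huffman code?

Merge the two lowest-weight nodes at each step:
ka(2) + al(5) → 7
7 + ga(10) → 17
be(12) + 17 → 29
29 + et(30) → 59
59 + de(64) → 123
Maximum depth reached is 5.

5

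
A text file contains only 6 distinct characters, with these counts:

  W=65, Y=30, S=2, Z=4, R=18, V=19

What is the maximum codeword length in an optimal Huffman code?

Merge the two lowest-weight nodes at each step:
merge S(2) and Z(4): 6
merge 6 and R(18): 24
merge V(19) and 24: 43
merge Y(30) and 43: 73
merge W(65) and 73: 138
Maximum depth reached is 5.

5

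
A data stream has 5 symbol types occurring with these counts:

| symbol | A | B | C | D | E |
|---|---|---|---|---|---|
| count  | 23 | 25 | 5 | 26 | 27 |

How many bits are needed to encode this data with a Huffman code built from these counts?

Build the Huffman tree bottom-up:
combine C(5), A(23) → 28
combine B(25), D(26) → 51
combine E(27), 28 → 55
combine 51, 55 → 106
The encoded length is the sum of every internal node's weight: 28 + 51 + 55 + 106 = 240 bits.

240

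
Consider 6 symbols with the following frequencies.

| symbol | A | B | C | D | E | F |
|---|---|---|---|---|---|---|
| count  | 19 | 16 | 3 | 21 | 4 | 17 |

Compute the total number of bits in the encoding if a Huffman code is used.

Greedily combine the two least-frequent nodes:
merge C(3) and E(4): 7
merge 7 and B(16): 23
merge F(17) and A(19): 36
merge D(21) and 23: 44
merge 36 and 44: 80
Each symbol's bit-cost is frequency × depth; summing gives 190 bits (equivalently 7 + 23 + 36 + 44 + 80).

190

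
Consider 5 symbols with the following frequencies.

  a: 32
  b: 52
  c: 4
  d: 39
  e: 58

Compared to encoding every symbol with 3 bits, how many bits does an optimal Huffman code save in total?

Fixed-length: 3 bits × 185 symbols = 555 bits.
Huffman merges:
c(4) + a(32) → 36
36 + d(39) → 75
b(52) + e(58) → 110
75 + 110 → 185
Huffman total = 36 + 75 + 110 + 185 = 406 bits.
Saving = 555 − 406 = 149 bits.

149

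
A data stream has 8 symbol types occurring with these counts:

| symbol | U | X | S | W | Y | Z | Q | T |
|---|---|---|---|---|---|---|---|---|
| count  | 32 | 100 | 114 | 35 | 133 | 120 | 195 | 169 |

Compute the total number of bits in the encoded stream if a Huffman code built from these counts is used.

Merge the two smallest weights repeatedly:
U(32) + W(35) → 67
67 + X(100) → 167
S(114) + Z(120) → 234
Y(133) + 167 → 300
T(169) + Q(195) → 364
234 + 300 → 534
364 + 534 → 898
Total encoded bits = sum of merged weights = 67 + 167 + 234 + 300 + 364 + 534 + 898 = 2564.

2564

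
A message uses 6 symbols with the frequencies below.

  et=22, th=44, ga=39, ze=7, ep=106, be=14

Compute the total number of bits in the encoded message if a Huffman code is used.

504

Merge the two smallest weights repeatedly:
combine ze(7), be(14) → 21
combine 21, et(22) → 43
combine ga(39), 43 → 82
combine th(44), 82 → 126
combine ep(106), 126 → 232
The encoded length is the sum of every internal node's weight: 21 + 43 + 82 + 126 + 232 = 504 bits.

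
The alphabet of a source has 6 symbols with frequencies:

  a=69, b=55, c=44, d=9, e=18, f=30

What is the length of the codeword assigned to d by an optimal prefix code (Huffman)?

Huffman merges, smallest pair first:
d(9) + e(18) → 27
27 + f(30) → 57
c(44) + b(55) → 99
57 + a(69) → 126
99 + 126 → 225
d's leaf is at depth 4, giving a 4-bit codeword.

4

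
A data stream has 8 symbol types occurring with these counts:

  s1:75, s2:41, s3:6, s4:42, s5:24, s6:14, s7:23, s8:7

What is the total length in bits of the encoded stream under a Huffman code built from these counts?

619

Greedily combine the two least-frequent nodes:
combine s3(6), s8(7) → 13
combine 13, s6(14) → 27
combine s7(23), s5(24) → 47
combine 27, s2(41) → 68
combine s4(42), 47 → 89
combine 68, s1(75) → 143
combine 89, 143 → 232
Total encoded bits = sum of merged weights = 13 + 27 + 47 + 68 + 89 + 143 + 232 = 619.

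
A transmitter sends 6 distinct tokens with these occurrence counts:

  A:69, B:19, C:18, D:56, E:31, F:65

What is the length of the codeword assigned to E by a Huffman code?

3

Huffman merges, smallest pair first:
C(18) + B(19) → 37
E(31) + 37 → 68
D(56) + F(65) → 121
68 + A(69) → 137
121 + 137 → 258
The subtree containing E is merged 3 times, so code length = 3.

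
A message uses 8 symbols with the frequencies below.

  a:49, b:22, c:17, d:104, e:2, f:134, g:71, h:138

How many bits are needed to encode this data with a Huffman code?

1385

Greedily combine the two least-frequent nodes:
e(2) + c(17) → 19
19 + b(22) → 41
41 + a(49) → 90
g(71) + 90 → 161
d(104) + f(134) → 238
h(138) + 161 → 299
238 + 299 → 537
The encoded length is the sum of every internal node's weight: 19 + 41 + 90 + 161 + 238 + 299 + 537 = 1385 bits.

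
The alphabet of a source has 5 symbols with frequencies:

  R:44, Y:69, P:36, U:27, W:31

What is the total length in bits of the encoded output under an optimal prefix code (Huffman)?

472

Greedily combine the two least-frequent nodes:
U(27) + W(31) → 58
P(36) + R(44) → 80
58 + Y(69) → 127
80 + 127 → 207
Total encoded bits = sum of merged weights = 58 + 80 + 127 + 207 = 472.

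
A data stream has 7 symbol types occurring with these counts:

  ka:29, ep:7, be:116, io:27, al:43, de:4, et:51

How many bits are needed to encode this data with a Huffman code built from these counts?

Build the Huffman tree bottom-up:
de(4) + ep(7) → 11
11 + io(27) → 38
ka(29) + 38 → 67
al(43) + et(51) → 94
67 + 94 → 161
be(116) + 161 → 277
Each symbol's bit-cost is frequency × depth; summing gives 648 bits (equivalently 11 + 38 + 67 + 94 + 161 + 277).

648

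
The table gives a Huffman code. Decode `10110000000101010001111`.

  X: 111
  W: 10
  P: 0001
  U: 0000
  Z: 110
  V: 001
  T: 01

WZUVTTPX

Read left to right; each codeword is recognised as soon as it completes (prefix code):
  10→W | 110→Z | 0000→U | 001→V | 01→T | 01→T | 0001→P | 111→X
Decoded message: WZUVTTPX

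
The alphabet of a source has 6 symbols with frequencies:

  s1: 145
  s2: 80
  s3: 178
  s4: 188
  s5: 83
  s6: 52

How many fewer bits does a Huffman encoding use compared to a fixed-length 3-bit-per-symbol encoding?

379

Fixed-length: 3 bits × 726 symbols = 2178 bits.
Huffman merges:
s6(52) + s2(80) → 132
s5(83) + 132 → 215
s1(145) + s3(178) → 323
s4(188) + 215 → 403
323 + 403 → 726
Huffman total = 132 + 215 + 323 + 403 + 726 = 1799 bits.
Saving = 2178 − 1799 = 379 bits.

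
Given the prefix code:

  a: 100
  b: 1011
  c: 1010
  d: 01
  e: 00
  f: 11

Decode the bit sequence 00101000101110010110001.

ecebabed

Read left to right; each codeword is recognised as soon as it completes (prefix code):
  00→e | 1010→c | 00→e | 1011→b | 100→a | 1011→b | 00→e | 01→d
Decoded message: ecebabed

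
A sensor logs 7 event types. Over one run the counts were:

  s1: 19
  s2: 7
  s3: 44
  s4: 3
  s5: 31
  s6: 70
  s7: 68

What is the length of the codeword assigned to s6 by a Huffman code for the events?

2

Build the tree from the bottom:
combine s4(3), s2(7) → 10
combine 10, s1(19) → 29
combine 29, s5(31) → 60
combine s3(44), 60 → 104
combine s7(68), s6(70) → 138
combine 104, 138 → 242
s6's leaf is at depth 2, giving a 2-bit codeword.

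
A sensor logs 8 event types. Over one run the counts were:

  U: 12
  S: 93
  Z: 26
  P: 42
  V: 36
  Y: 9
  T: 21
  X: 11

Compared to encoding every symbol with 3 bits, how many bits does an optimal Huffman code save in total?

Fixed-length: 3 bits × 250 symbols = 750 bits.
Huffman merges:
combine Y(9), X(11) → 20
combine U(12), 20 → 32
combine T(21), Z(26) → 47
combine 32, V(36) → 68
combine P(42), 47 → 89
combine 68, 89 → 157
combine S(93), 157 → 250
Huffman total = 20 + 32 + 47 + 68 + 89 + 157 + 250 = 663 bits.
Saving = 750 − 663 = 87 bits.

87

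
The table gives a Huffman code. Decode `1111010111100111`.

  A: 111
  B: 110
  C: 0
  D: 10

Read left to right; each codeword is recognised as soon as it completes (prefix code):
  111→A | 10→D | 10→D | 111→A | 10→D | 0→C | 111→A
Decoded message: ADDADCA

ADDADCA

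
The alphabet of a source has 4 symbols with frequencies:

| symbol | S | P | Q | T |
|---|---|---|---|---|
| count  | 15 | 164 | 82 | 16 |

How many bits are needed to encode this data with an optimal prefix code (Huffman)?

421

Build the Huffman tree bottom-up:
merge S(15) and T(16): 31
merge 31 and Q(82): 113
merge 113 and P(164): 277
The encoded length is the sum of every internal node's weight: 31 + 113 + 277 = 421 bits.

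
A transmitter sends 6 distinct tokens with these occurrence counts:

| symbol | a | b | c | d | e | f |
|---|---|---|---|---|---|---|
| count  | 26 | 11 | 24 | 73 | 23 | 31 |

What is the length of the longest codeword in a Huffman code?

Merge the two lowest-weight nodes at each step:
b(11) + e(23) → 34
c(24) + a(26) → 50
f(31) + 34 → 65
50 + 65 → 115
d(73) + 115 → 188
The first pair merged (b, e) ends up deepest, at depth 4.

4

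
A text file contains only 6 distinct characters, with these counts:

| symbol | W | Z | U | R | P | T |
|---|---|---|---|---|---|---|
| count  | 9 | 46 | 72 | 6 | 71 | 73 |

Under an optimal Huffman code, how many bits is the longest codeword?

4

Merge the two lowest-weight nodes at each step:
combine R(6), W(9) → 15
combine 15, Z(46) → 61
combine 61, P(71) → 132
combine U(72), T(73) → 145
combine 132, 145 → 277
The rarest symbols sit at the bottom; the longest codeword is 4 bits.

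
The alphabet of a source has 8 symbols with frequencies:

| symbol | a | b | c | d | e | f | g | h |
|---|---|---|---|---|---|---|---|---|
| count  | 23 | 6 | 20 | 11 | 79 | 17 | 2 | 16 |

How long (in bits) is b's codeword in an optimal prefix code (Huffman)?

Build the tree from the bottom:
merge g(2) and b(6): 8
merge 8 and d(11): 19
merge h(16) and f(17): 33
merge 19 and c(20): 39
merge a(23) and 33: 56
merge 39 and 56: 95
merge e(79) and 95: 174
b sits 5 levels below the root, so its codeword is 5 bits.

5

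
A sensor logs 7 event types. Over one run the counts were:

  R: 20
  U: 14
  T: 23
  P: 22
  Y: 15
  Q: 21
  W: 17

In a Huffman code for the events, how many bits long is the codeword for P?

3

Build the tree from the bottom:
combine U(14), Y(15) → 29
combine W(17), R(20) → 37
combine Q(21), P(22) → 43
combine T(23), 29 → 52
combine 37, 43 → 80
combine 52, 80 → 132
P's leaf is at depth 3, giving a 3-bit codeword.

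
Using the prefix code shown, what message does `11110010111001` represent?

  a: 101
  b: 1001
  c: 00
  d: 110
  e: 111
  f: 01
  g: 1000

ebfdf

Read left to right; each codeword is recognised as soon as it completes (prefix code):
  111→e | 1001→b | 01→f | 110→d | 01→f
Decoded message: ebfdf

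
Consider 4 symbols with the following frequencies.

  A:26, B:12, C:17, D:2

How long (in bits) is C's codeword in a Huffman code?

Repeatedly merge the two smallest:
merge D(2) and B(12): 14
merge 14 and C(17): 31
merge A(26) and 31: 57
C sits 2 levels below the root, so its codeword is 2 bits.

2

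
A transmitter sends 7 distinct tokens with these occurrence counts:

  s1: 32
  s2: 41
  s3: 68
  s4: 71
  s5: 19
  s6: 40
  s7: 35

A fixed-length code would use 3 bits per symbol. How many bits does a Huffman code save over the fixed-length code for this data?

88

Fixed-length: 3 bits × 306 symbols = 918 bits.
Huffman merges:
merge s5(19) and s1(32): 51
merge s7(35) and s6(40): 75
merge s2(41) and 51: 92
merge s3(68) and s4(71): 139
merge 75 and 92: 167
merge 139 and 167: 306
Huffman total = 51 + 75 + 92 + 139 + 167 + 306 = 830 bits.
Saving = 918 − 830 = 88 bits.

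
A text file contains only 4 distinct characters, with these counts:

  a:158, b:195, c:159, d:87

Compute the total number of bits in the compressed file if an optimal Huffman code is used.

1198

Greedily combine the two least-frequent nodes:
merge d(87) and a(158): 245
merge c(159) and b(195): 354
merge 245 and 354: 599
Each symbol's bit-cost is frequency × depth; summing gives 1198 bits (equivalently 245 + 354 + 599).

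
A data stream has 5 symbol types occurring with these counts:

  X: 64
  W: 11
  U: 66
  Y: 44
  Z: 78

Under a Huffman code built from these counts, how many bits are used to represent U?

Build the tree from the bottom:
merge W(11) and Y(44): 55
merge 55 and X(64): 119
merge U(66) and Z(78): 144
merge 119 and 144: 263
U's leaf is at depth 2, giving a 2-bit codeword.

2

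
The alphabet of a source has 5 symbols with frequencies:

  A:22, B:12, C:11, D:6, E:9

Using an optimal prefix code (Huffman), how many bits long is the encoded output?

135

Merge the two smallest weights repeatedly:
combine D(6), E(9) → 15
combine C(11), B(12) → 23
combine 15, A(22) → 37
combine 23, 37 → 60
Total encoded bits = sum of merged weights = 15 + 23 + 37 + 60 = 135.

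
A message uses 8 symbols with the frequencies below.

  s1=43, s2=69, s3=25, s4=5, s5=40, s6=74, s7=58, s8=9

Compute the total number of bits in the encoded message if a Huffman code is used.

Greedily combine the two least-frequent nodes:
s4(5) + s8(9) → 14
14 + s3(25) → 39
39 + s5(40) → 79
s1(43) + s7(58) → 101
s2(69) + s6(74) → 143
79 + 101 → 180
143 + 180 → 323
The encoded length is the sum of every internal node's weight: 14 + 39 + 79 + 101 + 143 + 180 + 323 = 879 bits.

879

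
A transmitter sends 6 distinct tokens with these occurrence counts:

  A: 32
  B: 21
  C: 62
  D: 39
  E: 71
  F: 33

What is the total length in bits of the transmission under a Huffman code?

641

Merge the two smallest weights repeatedly:
B(21) + A(32) → 53
F(33) + D(39) → 72
53 + C(62) → 115
E(71) + 72 → 143
115 + 143 → 258
Total encoded bits = sum of merged weights = 53 + 72 + 115 + 143 + 258 = 641.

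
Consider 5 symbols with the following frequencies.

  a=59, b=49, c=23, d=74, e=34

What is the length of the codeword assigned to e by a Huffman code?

3

Repeatedly merge the two smallest:
combine c(23), e(34) → 57
combine b(49), 57 → 106
combine a(59), d(74) → 133
combine 106, 133 → 239
The subtree containing e is merged 3 times, so code length = 3.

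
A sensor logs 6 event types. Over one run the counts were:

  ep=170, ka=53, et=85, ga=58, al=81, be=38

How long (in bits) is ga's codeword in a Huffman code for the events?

Build the tree from the bottom:
combine be(38), ka(53) → 91
combine ga(58), al(81) → 139
combine et(85), 91 → 176
combine 139, ep(170) → 309
combine 176, 309 → 485
ga sits 3 levels below the root, so its codeword is 3 bits.

3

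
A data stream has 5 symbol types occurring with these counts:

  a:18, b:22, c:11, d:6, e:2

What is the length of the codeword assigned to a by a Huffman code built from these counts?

2

Repeatedly merge the two smallest:
combine e(2), d(6) → 8
combine 8, c(11) → 19
combine a(18), 19 → 37
combine b(22), 37 → 59
The subtree containing a is merged 2 times, so code length = 2.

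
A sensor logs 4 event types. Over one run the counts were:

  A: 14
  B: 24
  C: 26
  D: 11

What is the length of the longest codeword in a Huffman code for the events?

3

Merge the two lowest-weight nodes at each step:
D(11) + A(14) → 25
B(24) + 25 → 49
C(26) + 49 → 75
The rarest symbols sit at the bottom; the longest codeword is 3 bits.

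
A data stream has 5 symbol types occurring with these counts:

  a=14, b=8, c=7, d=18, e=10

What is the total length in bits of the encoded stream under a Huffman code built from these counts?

129

Merge the two smallest weights repeatedly:
merge c(7) and b(8): 15
merge e(10) and a(14): 24
merge 15 and d(18): 33
merge 24 and 33: 57
The encoded length is the sum of every internal node's weight: 15 + 24 + 33 + 57 = 129 bits.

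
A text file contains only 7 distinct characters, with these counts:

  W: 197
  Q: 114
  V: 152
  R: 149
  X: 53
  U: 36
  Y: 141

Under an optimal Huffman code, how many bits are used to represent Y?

3

Build the tree from the bottom:
U(36) + X(53) → 89
89 + Q(114) → 203
Y(141) + R(149) → 290
V(152) + W(197) → 349
203 + 290 → 493
349 + 493 → 842
Y sits 3 levels below the root, so its codeword is 3 bits.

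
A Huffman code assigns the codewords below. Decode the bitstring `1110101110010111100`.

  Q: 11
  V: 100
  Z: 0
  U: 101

Read left to right; each codeword is recognised as soon as it completes (prefix code):
  11→Q | 101→U | 0→Z | 11→Q | 100→V | 101→U | 11→Q | 100→V
Decoded message: QUZQVUQV

QUZQVUQV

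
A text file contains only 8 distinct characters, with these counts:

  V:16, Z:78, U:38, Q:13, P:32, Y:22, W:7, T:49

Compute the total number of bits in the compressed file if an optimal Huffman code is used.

Build the Huffman tree bottom-up:
W(7) + Q(13) → 20
V(16) + 20 → 36
Y(22) + P(32) → 54
36 + U(38) → 74
T(49) + 54 → 103
74 + Z(78) → 152
103 + 152 → 255
Total encoded bits = sum of merged weights = 20 + 36 + 54 + 74 + 103 + 152 + 255 = 694.

694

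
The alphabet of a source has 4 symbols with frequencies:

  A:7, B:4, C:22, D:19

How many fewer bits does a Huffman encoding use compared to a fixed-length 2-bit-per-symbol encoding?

Fixed-length: 2 bits × 52 symbols = 104 bits.
Huffman merges:
combine B(4), A(7) → 11
combine 11, D(19) → 30
combine C(22), 30 → 52
Huffman total = 11 + 30 + 52 = 93 bits.
Saving = 104 − 93 = 11 bits.

11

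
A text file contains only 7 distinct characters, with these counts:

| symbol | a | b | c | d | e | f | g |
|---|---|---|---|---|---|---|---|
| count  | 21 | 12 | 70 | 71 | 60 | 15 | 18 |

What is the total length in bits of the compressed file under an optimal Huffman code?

Greedily combine the two least-frequent nodes:
merge b(12) and f(15): 27
merge g(18) and a(21): 39
merge 27 and 39: 66
merge e(60) and 66: 126
merge c(70) and d(71): 141
merge 126 and 141: 267
Total encoded bits = sum of merged weights = 27 + 39 + 66 + 126 + 141 + 267 = 666.

666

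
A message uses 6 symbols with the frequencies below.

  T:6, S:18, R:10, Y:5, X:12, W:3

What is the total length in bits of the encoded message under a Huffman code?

Merge the two smallest weights repeatedly:
merge W(3) and Y(5): 8
merge T(6) and 8: 14
merge R(10) and X(12): 22
merge 14 and S(18): 32
merge 22 and 32: 54
The encoded length is the sum of every internal node's weight: 8 + 14 + 22 + 32 + 54 = 130 bits.

130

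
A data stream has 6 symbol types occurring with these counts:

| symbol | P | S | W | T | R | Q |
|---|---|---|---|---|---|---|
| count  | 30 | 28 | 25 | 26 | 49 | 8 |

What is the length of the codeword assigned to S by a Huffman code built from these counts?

Huffman merges, smallest pair first:
combine Q(8), W(25) → 33
combine T(26), S(28) → 54
combine P(30), 33 → 63
combine R(49), 54 → 103
combine 63, 103 → 166
The subtree containing S is merged 3 times, so code length = 3.

3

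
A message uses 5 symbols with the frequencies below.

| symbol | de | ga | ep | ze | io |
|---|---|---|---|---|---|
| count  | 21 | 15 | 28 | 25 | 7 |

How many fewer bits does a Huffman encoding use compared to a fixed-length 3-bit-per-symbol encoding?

Fixed-length: 3 bits × 96 symbols = 288 bits.
Huffman merges:
io(7) + ga(15) → 22
de(21) + 22 → 43
ze(25) + ep(28) → 53
43 + 53 → 96
Huffman total = 22 + 43 + 53 + 96 = 214 bits.
Saving = 288 − 214 = 74 bits.

74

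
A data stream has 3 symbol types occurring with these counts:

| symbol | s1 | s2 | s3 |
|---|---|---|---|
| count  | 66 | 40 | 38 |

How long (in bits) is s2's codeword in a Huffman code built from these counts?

2

Repeatedly merge the two smallest:
s3(38) + s2(40) → 78
s1(66) + 78 → 144
The subtree containing s2 is merged 2 times, so code length = 2.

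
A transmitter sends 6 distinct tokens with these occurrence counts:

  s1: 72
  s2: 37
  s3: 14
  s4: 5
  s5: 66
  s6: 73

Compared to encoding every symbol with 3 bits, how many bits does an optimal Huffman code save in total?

Fixed-length: 3 bits × 267 symbols = 801 bits.
Huffman merges:
s4(5) + s3(14) → 19
19 + s2(37) → 56
56 + s5(66) → 122
s1(72) + s6(73) → 145
122 + 145 → 267
Huffman total = 19 + 56 + 122 + 145 + 267 = 609 bits.
Saving = 801 − 609 = 192 bits.

192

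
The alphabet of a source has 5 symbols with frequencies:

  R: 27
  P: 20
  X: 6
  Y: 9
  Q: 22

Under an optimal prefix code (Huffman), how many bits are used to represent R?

Repeatedly merge the two smallest:
merge X(6) and Y(9): 15
merge 15 and P(20): 35
merge Q(22) and R(27): 49
merge 35 and 49: 84
The subtree containing R is merged 2 times, so code length = 2.

2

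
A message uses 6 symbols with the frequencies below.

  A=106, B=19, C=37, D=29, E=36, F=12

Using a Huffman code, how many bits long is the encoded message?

536

Build the Huffman tree bottom-up:
F(12) + B(19) → 31
D(29) + 31 → 60
E(36) + C(37) → 73
60 + 73 → 133
A(106) + 133 → 239
The encoded length is the sum of every internal node's weight: 31 + 60 + 73 + 133 + 239 = 536 bits.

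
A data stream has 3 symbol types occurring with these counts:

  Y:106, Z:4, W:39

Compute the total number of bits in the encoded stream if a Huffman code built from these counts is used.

Merge the two smallest weights repeatedly:
merge Z(4) and W(39): 43
merge 43 and Y(106): 149
Total encoded bits = sum of merged weights = 43 + 149 = 192.

192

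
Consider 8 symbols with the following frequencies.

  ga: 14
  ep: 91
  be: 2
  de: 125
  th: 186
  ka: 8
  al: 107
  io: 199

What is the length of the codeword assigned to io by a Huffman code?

Huffman merges, smallest pair first:
combine be(2), ka(8) → 10
combine 10, ga(14) → 24
combine 24, ep(91) → 115
combine al(107), 115 → 222
combine de(125), th(186) → 311
combine io(199), 222 → 421
combine 311, 421 → 732
io's leaf is at depth 2, giving a 2-bit codeword.

2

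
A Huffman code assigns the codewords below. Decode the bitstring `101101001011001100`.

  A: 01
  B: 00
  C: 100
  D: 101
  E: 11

DDBDCEB

Read left to right; each codeword is recognised as soon as it completes (prefix code):
  101→D | 101→D | 00→B | 101→D | 100→C | 11→E | 00→B
Decoded message: DDBDCEB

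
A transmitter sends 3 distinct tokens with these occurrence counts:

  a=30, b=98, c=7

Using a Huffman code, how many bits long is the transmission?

Build the Huffman tree bottom-up:
merge c(7) and a(30): 37
merge 37 and b(98): 135
The encoded length is the sum of every internal node's weight: 37 + 135 = 172 bits.

172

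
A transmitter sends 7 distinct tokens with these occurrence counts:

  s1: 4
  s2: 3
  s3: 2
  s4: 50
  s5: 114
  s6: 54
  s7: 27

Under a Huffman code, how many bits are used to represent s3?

6

Repeatedly merge the two smallest:
s3(2) + s2(3) → 5
s1(4) + 5 → 9
9 + s7(27) → 36
36 + s4(50) → 86
s6(54) + 86 → 140
s5(114) + 140 → 254
The subtree containing s3 is merged 6 times, so code length = 6.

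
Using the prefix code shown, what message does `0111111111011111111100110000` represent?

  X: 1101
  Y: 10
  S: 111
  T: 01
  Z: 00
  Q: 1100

Read left to right; each codeword is recognised as soon as it completes (prefix code):
  01→T | 111→S | 111→S | 1101→X | 111→S | 111→S | 1100→Q | 1100→Q | 00→Z
Decoded message: TSSXSSQQZ

TSSXSSQQZ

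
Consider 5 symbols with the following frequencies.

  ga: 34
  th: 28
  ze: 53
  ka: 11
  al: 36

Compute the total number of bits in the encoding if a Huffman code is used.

363

Greedily combine the two least-frequent nodes:
merge ka(11) and th(28): 39
merge ga(34) and al(36): 70
merge 39 and ze(53): 92
merge 70 and 92: 162
The encoded length is the sum of every internal node's weight: 39 + 70 + 92 + 162 = 363 bits.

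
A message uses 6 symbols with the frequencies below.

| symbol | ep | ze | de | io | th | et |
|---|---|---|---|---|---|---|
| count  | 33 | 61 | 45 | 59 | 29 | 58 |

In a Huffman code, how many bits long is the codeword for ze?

Repeatedly merge the two smallest:
combine th(29), ep(33) → 62
combine de(45), et(58) → 103
combine io(59), ze(61) → 120
combine 62, 103 → 165
combine 120, 165 → 285
ze sits 2 levels below the root, so its codeword is 2 bits.

2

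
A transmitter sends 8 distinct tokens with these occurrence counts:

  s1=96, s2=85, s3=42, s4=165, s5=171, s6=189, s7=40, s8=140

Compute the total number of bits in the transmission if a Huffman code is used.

Greedily combine the two least-frequent nodes:
merge s7(40) and s3(42): 82
merge 82 and s2(85): 167
merge s1(96) and s8(140): 236
merge s4(165) and 167: 332
merge s5(171) and s6(189): 360
merge 236 and 332: 568
merge 360 and 568: 928
Total encoded bits = sum of merged weights = 82 + 167 + 236 + 332 + 360 + 568 + 928 = 2673.

2673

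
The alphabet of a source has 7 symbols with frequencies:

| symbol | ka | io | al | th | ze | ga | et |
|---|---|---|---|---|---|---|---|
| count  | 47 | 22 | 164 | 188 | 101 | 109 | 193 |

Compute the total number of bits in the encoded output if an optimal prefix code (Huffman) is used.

2160

Greedily combine the two least-frequent nodes:
io(22) + ka(47) → 69
69 + ze(101) → 170
ga(109) + al(164) → 273
170 + th(188) → 358
et(193) + 273 → 466
358 + 466 → 824
Each symbol's bit-cost is frequency × depth; summing gives 2160 bits (equivalently 69 + 170 + 273 + 358 + 466 + 824).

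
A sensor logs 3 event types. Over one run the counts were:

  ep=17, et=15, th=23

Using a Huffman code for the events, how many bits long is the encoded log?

87

Greedily combine the two least-frequent nodes:
combine et(15), ep(17) → 32
combine th(23), 32 → 55
Total encoded bits = sum of merged weights = 32 + 55 = 87.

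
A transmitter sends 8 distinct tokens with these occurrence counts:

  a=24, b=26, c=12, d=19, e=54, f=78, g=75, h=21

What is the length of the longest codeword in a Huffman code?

Merge the two lowest-weight nodes at each step:
merge c(12) and d(19): 31
merge h(21) and a(24): 45
merge b(26) and 31: 57
merge 45 and e(54): 99
merge 57 and g(75): 132
merge f(78) and 99: 177
merge 132 and 177: 309
The rarest symbols sit at the bottom; the longest codeword is 4 bits.

4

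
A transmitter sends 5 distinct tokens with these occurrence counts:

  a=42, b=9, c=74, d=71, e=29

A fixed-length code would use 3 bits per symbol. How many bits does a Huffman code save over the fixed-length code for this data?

187

Fixed-length: 3 bits × 225 symbols = 675 bits.
Huffman merges:
merge b(9) and e(29): 38
merge 38 and a(42): 80
merge d(71) and c(74): 145
merge 80 and 145: 225
Huffman total = 38 + 80 + 145 + 225 = 488 bits.
Saving = 675 − 488 = 187 bits.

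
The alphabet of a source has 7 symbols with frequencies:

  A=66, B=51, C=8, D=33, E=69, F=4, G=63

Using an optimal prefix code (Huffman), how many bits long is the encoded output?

Merge the two smallest weights repeatedly:
F(4) + C(8) → 12
12 + D(33) → 45
45 + B(51) → 96
G(63) + A(66) → 129
E(69) + 96 → 165
129 + 165 → 294
Total encoded bits = sum of merged weights = 12 + 45 + 96 + 129 + 165 + 294 = 741.

741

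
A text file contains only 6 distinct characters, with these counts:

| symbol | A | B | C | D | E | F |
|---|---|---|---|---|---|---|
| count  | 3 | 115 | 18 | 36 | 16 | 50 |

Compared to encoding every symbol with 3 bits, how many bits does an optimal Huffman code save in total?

Fixed-length: 3 bits × 238 symbols = 714 bits.
Huffman merges:
A(3) + E(16) → 19
C(18) + 19 → 37
D(36) + 37 → 73
F(50) + 73 → 123
B(115) + 123 → 238
Huffman total = 19 + 37 + 73 + 123 + 238 = 490 bits.
Saving = 714 − 490 = 224 bits.

224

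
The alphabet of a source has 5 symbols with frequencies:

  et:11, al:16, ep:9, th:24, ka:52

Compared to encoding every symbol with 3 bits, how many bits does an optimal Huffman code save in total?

108

Fixed-length: 3 bits × 112 symbols = 336 bits.
Huffman merges:
ep(9) + et(11) → 20
al(16) + 20 → 36
th(24) + 36 → 60
ka(52) + 60 → 112
Huffman total = 20 + 36 + 60 + 112 = 228 bits.
Saving = 336 − 228 = 108 bits.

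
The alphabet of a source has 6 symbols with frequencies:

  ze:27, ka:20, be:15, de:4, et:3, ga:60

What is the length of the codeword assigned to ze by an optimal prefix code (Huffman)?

2

Build the tree from the bottom:
merge et(3) and de(4): 7
merge 7 and be(15): 22
merge ka(20) and 22: 42
merge ze(27) and 42: 69
merge ga(60) and 69: 129
ze's leaf is at depth 2, giving a 2-bit codeword.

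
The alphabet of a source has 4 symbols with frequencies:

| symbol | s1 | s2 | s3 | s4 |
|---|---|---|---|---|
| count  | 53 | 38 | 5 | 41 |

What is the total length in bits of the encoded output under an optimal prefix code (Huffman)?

Merge the two smallest weights repeatedly:
s3(5) + s2(38) → 43
s4(41) + 43 → 84
s1(53) + 84 → 137
The encoded length is the sum of every internal node's weight: 43 + 84 + 137 = 264 bits.

264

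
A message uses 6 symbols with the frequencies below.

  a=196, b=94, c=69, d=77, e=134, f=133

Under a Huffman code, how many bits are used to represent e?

2

Build the tree from the bottom:
c(69) + d(77) → 146
b(94) + f(133) → 227
e(134) + 146 → 280
a(196) + 227 → 423
280 + 423 → 703
e's leaf is at depth 2, giving a 2-bit codeword.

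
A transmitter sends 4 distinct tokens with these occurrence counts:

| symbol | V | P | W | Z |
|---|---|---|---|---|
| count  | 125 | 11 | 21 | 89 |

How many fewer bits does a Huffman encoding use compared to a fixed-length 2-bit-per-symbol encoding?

93

Fixed-length: 2 bits × 246 symbols = 492 bits.
Huffman merges:
P(11) + W(21) → 32
32 + Z(89) → 121
121 + V(125) → 246
Huffman total = 32 + 121 + 246 = 399 bits.
Saving = 492 − 399 = 93 bits.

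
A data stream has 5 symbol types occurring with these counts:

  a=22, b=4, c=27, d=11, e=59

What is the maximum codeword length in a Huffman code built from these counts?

4

Merge the two lowest-weight nodes at each step:
merge b(4) and d(11): 15
merge 15 and a(22): 37
merge c(27) and 37: 64
merge e(59) and 64: 123
Maximum depth reached is 4.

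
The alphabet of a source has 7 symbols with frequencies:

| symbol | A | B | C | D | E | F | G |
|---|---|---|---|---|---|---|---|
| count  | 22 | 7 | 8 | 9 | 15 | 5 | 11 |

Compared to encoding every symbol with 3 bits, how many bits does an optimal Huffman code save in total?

25

Fixed-length: 3 bits × 77 symbols = 231 bits.
Huffman merges:
combine F(5), B(7) → 12
combine C(8), D(9) → 17
combine G(11), 12 → 23
combine E(15), 17 → 32
combine A(22), 23 → 45
combine 32, 45 → 77
Huffman total = 12 + 17 + 23 + 32 + 45 + 77 = 206 bits.
Saving = 231 − 206 = 25 bits.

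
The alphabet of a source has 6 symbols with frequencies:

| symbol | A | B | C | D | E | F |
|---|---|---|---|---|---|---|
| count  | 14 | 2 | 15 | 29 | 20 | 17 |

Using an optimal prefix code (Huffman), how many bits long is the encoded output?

Merge the two smallest weights repeatedly:
combine B(2), A(14) → 16
combine C(15), 16 → 31
combine F(17), E(20) → 37
combine D(29), 31 → 60
combine 37, 60 → 97
The encoded length is the sum of every internal node's weight: 16 + 31 + 37 + 60 + 97 = 241 bits.

241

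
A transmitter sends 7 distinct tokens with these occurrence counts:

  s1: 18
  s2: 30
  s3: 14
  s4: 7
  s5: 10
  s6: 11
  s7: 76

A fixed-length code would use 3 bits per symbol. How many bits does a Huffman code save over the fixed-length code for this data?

Fixed-length: 3 bits × 166 symbols = 498 bits.
Huffman merges:
s4(7) + s5(10) → 17
s6(11) + s3(14) → 25
17 + s1(18) → 35
25 + s2(30) → 55
35 + 55 → 90
s7(76) + 90 → 166
Huffman total = 17 + 25 + 35 + 55 + 90 + 166 = 388 bits.
Saving = 498 − 388 = 110 bits.

110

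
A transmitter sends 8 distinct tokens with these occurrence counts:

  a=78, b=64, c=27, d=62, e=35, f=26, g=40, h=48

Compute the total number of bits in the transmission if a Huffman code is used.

Build the Huffman tree bottom-up:
merge f(26) and c(27): 53
merge e(35) and g(40): 75
merge h(48) and 53: 101
merge d(62) and b(64): 126
merge 75 and a(78): 153
merge 101 and 126: 227
merge 153 and 227: 380
Each symbol's bit-cost is frequency × depth; summing gives 1115 bits (equivalently 53 + 75 + 101 + 126 + 153 + 227 + 380).

1115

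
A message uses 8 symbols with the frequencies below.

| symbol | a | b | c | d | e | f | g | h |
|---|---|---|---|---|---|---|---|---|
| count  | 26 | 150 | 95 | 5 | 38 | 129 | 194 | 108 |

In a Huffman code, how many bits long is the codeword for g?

Build the tree from the bottom:
d(5) + a(26) → 31
31 + e(38) → 69
69 + c(95) → 164
h(108) + f(129) → 237
b(150) + 164 → 314
g(194) + 237 → 431
314 + 431 → 745
The subtree containing g is merged 2 times, so code length = 2.

2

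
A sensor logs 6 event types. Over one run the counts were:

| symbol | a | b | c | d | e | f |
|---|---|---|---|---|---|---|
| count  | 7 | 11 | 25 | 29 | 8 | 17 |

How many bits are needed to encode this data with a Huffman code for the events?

Greedily combine the two least-frequent nodes:
a(7) + e(8) → 15
b(11) + 15 → 26
f(17) + c(25) → 42
26 + d(29) → 55
42 + 55 → 97
Each symbol's bit-cost is frequency × depth; summing gives 235 bits (equivalently 15 + 26 + 42 + 55 + 97).

235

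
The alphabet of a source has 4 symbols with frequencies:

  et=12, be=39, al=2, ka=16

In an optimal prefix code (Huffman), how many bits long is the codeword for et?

3

Repeatedly merge the two smallest:
al(2) + et(12) → 14
14 + ka(16) → 30
30 + be(39) → 69
et's leaf is at depth 3, giving a 3-bit codeword.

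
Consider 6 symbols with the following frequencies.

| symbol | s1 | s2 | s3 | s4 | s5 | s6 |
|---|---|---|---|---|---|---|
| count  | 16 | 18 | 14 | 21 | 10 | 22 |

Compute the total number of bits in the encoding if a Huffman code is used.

Greedily combine the two least-frequent nodes:
combine s5(10), s3(14) → 24
combine s1(16), s2(18) → 34
combine s4(21), s6(22) → 43
combine 24, 34 → 58
combine 43, 58 → 101
Total encoded bits = sum of merged weights = 24 + 34 + 43 + 58 + 101 = 260.

260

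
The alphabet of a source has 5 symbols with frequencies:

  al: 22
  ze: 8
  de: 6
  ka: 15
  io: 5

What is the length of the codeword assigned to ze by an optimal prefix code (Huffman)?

3

Build the tree from the bottom:
combine io(5), de(6) → 11
combine ze(8), 11 → 19
combine ka(15), 19 → 34
combine al(22), 34 → 56
ze sits 3 levels below the root, so its codeword is 3 bits.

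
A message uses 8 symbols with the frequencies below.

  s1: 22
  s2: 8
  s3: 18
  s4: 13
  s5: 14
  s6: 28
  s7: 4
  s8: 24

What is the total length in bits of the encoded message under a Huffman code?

Build the Huffman tree bottom-up:
s7(4) + s2(8) → 12
12 + s4(13) → 25
s5(14) + s3(18) → 32
s1(22) + s8(24) → 46
25 + s6(28) → 53
32 + 46 → 78
53 + 78 → 131
Total encoded bits = sum of merged weights = 12 + 25 + 32 + 46 + 53 + 78 + 131 = 377.

377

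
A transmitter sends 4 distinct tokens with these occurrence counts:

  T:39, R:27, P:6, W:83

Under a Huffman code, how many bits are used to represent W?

1

Repeatedly merge the two smallest:
combine P(6), R(27) → 33
combine 33, T(39) → 72
combine 72, W(83) → 155
W is merged only at the final step, so code length = 1.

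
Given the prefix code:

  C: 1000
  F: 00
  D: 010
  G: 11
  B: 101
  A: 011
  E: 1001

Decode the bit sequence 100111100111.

EGEG

Read left to right; each codeword is recognised as soon as it completes (prefix code):
  1001→E | 11→G | 1001→E | 11→G
Decoded message: EGEG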